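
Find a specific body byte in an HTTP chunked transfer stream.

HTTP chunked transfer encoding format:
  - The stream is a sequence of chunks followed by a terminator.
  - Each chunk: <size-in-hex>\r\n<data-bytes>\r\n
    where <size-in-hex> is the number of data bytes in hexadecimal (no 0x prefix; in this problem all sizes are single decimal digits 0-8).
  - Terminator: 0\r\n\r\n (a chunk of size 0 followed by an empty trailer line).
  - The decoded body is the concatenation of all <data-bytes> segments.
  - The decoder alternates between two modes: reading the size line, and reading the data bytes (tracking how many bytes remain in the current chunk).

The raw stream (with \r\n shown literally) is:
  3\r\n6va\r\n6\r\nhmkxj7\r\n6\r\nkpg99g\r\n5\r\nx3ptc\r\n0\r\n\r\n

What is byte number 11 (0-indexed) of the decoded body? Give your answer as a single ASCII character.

Answer: g

Derivation:
Chunk 1: stream[0..1]='3' size=0x3=3, data at stream[3..6]='6va' -> body[0..3], body so far='6va'
Chunk 2: stream[8..9]='6' size=0x6=6, data at stream[11..17]='hmkxj7' -> body[3..9], body so far='6vahmkxj7'
Chunk 3: stream[19..20]='6' size=0x6=6, data at stream[22..28]='kpg99g' -> body[9..15], body so far='6vahmkxj7kpg99g'
Chunk 4: stream[30..31]='5' size=0x5=5, data at stream[33..38]='x3ptc' -> body[15..20], body so far='6vahmkxj7kpg99gx3ptc'
Chunk 5: stream[40..41]='0' size=0 (terminator). Final body='6vahmkxj7kpg99gx3ptc' (20 bytes)
Body byte 11 = 'g'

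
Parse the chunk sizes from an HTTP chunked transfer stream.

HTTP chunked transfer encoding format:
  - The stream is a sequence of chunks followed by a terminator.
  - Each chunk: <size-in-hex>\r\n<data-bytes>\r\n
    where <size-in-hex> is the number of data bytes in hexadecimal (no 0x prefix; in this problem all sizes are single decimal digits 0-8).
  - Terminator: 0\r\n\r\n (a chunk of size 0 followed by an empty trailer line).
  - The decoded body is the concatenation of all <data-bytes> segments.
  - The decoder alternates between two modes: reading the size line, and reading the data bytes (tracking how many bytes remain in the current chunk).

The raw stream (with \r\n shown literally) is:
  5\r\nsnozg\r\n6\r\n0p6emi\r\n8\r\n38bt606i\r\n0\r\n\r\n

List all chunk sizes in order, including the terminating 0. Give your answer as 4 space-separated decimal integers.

Chunk 1: stream[0..1]='5' size=0x5=5, data at stream[3..8]='snozg' -> body[0..5], body so far='snozg'
Chunk 2: stream[10..11]='6' size=0x6=6, data at stream[13..19]='0p6emi' -> body[5..11], body so far='snozg0p6emi'
Chunk 3: stream[21..22]='8' size=0x8=8, data at stream[24..32]='38bt606i' -> body[11..19], body so far='snozg0p6emi38bt606i'
Chunk 4: stream[34..35]='0' size=0 (terminator). Final body='snozg0p6emi38bt606i' (19 bytes)

Answer: 5 6 8 0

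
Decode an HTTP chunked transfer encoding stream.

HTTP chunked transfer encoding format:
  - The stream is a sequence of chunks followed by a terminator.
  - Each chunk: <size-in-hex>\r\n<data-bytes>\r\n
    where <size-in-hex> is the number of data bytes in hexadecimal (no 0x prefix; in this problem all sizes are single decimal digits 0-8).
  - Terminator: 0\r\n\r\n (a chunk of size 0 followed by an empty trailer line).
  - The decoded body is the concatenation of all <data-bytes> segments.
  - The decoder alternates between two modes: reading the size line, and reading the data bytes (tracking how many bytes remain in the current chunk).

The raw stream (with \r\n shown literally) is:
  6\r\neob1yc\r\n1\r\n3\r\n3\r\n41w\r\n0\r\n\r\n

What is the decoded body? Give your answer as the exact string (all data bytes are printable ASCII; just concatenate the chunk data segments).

Chunk 1: stream[0..1]='6' size=0x6=6, data at stream[3..9]='eob1yc' -> body[0..6], body so far='eob1yc'
Chunk 2: stream[11..12]='1' size=0x1=1, data at stream[14..15]='3' -> body[6..7], body so far='eob1yc3'
Chunk 3: stream[17..18]='3' size=0x3=3, data at stream[20..23]='41w' -> body[7..10], body so far='eob1yc341w'
Chunk 4: stream[25..26]='0' size=0 (terminator). Final body='eob1yc341w' (10 bytes)

Answer: eob1yc341w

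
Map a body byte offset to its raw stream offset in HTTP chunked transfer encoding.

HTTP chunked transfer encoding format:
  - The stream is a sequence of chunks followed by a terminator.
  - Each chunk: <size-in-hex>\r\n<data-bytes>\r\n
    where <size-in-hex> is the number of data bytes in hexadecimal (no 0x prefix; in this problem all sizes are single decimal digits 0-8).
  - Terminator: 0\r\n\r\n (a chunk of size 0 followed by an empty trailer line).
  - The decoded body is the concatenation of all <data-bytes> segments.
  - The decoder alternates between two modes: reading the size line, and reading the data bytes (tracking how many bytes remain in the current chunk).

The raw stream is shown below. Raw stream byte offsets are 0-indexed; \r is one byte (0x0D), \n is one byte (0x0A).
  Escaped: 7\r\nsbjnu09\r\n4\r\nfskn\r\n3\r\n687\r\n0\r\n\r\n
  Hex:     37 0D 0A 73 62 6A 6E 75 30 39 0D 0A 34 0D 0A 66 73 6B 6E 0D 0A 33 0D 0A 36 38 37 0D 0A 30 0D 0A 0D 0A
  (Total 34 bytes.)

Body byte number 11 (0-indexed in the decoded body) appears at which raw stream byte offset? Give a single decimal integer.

Answer: 24

Derivation:
Chunk 1: stream[0..1]='7' size=0x7=7, data at stream[3..10]='sbjnu09' -> body[0..7], body so far='sbjnu09'
Chunk 2: stream[12..13]='4' size=0x4=4, data at stream[15..19]='fskn' -> body[7..11], body so far='sbjnu09fskn'
Chunk 3: stream[21..22]='3' size=0x3=3, data at stream[24..27]='687' -> body[11..14], body so far='sbjnu09fskn687'
Chunk 4: stream[29..30]='0' size=0 (terminator). Final body='sbjnu09fskn687' (14 bytes)
Body byte 11 at stream offset 24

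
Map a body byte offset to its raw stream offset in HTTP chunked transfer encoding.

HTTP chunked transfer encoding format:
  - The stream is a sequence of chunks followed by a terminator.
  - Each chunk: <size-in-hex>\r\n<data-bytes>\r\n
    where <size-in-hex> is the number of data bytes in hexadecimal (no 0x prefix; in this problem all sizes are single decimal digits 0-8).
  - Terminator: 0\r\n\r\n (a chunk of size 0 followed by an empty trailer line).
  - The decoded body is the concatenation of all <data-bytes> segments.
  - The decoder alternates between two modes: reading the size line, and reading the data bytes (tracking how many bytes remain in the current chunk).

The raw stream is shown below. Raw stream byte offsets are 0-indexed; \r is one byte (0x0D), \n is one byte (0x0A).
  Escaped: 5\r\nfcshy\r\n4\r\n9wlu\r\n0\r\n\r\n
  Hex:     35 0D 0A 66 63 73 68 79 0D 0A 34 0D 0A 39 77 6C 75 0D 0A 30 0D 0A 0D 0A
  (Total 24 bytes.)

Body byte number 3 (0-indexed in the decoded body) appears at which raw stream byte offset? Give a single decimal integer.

Chunk 1: stream[0..1]='5' size=0x5=5, data at stream[3..8]='fcshy' -> body[0..5], body so far='fcshy'
Chunk 2: stream[10..11]='4' size=0x4=4, data at stream[13..17]='9wlu' -> body[5..9], body so far='fcshy9wlu'
Chunk 3: stream[19..20]='0' size=0 (terminator). Final body='fcshy9wlu' (9 bytes)
Body byte 3 at stream offset 6

Answer: 6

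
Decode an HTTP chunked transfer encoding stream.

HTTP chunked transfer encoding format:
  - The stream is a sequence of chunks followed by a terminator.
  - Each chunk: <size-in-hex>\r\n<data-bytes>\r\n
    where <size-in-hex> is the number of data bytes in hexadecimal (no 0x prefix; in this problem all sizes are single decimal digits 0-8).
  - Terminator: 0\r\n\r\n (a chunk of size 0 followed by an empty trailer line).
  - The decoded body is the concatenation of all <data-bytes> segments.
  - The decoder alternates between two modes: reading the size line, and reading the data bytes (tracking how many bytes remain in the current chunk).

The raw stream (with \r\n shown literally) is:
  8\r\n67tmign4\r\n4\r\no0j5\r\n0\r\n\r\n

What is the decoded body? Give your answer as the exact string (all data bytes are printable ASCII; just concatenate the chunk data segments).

Answer: 67tmign4o0j5

Derivation:
Chunk 1: stream[0..1]='8' size=0x8=8, data at stream[3..11]='67tmign4' -> body[0..8], body so far='67tmign4'
Chunk 2: stream[13..14]='4' size=0x4=4, data at stream[16..20]='o0j5' -> body[8..12], body so far='67tmign4o0j5'
Chunk 3: stream[22..23]='0' size=0 (terminator). Final body='67tmign4o0j5' (12 bytes)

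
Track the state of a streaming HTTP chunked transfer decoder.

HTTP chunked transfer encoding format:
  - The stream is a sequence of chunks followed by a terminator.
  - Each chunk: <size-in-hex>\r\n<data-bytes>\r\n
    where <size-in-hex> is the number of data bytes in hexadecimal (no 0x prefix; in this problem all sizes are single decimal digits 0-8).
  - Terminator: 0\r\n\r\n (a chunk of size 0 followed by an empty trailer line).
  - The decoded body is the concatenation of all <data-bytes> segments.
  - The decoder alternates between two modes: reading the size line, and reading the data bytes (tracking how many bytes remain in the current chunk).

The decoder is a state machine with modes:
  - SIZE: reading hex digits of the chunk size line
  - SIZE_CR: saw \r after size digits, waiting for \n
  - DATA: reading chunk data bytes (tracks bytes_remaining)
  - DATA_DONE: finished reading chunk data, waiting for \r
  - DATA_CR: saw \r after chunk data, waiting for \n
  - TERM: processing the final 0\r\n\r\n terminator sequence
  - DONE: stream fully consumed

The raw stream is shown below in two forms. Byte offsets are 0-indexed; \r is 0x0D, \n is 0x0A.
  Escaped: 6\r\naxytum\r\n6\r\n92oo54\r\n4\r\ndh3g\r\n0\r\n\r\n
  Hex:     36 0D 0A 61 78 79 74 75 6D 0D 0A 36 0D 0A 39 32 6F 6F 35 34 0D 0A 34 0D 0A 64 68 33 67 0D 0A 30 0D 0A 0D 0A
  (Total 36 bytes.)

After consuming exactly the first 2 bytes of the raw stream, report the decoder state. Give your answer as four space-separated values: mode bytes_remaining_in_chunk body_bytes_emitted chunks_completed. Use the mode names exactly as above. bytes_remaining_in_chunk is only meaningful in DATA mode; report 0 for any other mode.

Byte 0 = '6': mode=SIZE remaining=0 emitted=0 chunks_done=0
Byte 1 = 0x0D: mode=SIZE_CR remaining=0 emitted=0 chunks_done=0

Answer: SIZE_CR 0 0 0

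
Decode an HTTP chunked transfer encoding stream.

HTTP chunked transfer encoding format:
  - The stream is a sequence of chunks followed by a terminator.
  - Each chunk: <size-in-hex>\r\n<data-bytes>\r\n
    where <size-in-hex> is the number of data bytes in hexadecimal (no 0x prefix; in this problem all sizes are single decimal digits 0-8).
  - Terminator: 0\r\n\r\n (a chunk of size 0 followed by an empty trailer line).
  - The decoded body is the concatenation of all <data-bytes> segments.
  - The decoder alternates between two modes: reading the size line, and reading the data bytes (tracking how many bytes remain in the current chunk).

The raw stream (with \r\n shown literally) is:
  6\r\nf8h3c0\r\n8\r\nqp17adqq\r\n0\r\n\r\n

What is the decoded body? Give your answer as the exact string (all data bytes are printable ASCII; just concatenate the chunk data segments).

Chunk 1: stream[0..1]='6' size=0x6=6, data at stream[3..9]='f8h3c0' -> body[0..6], body so far='f8h3c0'
Chunk 2: stream[11..12]='8' size=0x8=8, data at stream[14..22]='qp17adqq' -> body[6..14], body so far='f8h3c0qp17adqq'
Chunk 3: stream[24..25]='0' size=0 (terminator). Final body='f8h3c0qp17adqq' (14 bytes)

Answer: f8h3c0qp17adqq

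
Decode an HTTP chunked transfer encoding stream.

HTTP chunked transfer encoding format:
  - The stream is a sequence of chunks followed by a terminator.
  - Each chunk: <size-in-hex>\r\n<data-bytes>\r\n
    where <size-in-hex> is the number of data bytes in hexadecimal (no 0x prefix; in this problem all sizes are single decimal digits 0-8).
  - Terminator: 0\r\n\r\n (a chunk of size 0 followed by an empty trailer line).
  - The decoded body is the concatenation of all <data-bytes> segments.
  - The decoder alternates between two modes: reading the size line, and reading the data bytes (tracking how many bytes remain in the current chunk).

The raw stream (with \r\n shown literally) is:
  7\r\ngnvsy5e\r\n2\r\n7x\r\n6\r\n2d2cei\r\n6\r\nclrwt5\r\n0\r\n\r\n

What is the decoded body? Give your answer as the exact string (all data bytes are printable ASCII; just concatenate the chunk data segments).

Answer: gnvsy5e7x2d2ceiclrwt5

Derivation:
Chunk 1: stream[0..1]='7' size=0x7=7, data at stream[3..10]='gnvsy5e' -> body[0..7], body so far='gnvsy5e'
Chunk 2: stream[12..13]='2' size=0x2=2, data at stream[15..17]='7x' -> body[7..9], body so far='gnvsy5e7x'
Chunk 3: stream[19..20]='6' size=0x6=6, data at stream[22..28]='2d2cei' -> body[9..15], body so far='gnvsy5e7x2d2cei'
Chunk 4: stream[30..31]='6' size=0x6=6, data at stream[33..39]='clrwt5' -> body[15..21], body so far='gnvsy5e7x2d2ceiclrwt5'
Chunk 5: stream[41..42]='0' size=0 (terminator). Final body='gnvsy5e7x2d2ceiclrwt5' (21 bytes)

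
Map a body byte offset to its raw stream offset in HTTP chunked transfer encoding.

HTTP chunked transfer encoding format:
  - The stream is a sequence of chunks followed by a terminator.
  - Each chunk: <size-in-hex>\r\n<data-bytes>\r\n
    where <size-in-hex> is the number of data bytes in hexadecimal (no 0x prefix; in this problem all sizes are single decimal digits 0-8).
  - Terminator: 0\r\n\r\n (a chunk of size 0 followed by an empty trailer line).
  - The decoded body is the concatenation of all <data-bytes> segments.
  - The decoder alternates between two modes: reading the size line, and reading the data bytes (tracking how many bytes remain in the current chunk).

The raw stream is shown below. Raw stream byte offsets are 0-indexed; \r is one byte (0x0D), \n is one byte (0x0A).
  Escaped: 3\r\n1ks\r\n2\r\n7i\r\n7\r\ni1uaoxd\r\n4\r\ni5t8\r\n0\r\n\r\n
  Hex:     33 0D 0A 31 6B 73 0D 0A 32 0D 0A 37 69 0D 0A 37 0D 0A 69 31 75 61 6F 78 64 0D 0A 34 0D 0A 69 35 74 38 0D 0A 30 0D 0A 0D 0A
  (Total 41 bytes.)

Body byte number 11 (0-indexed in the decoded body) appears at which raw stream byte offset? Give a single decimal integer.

Chunk 1: stream[0..1]='3' size=0x3=3, data at stream[3..6]='1ks' -> body[0..3], body so far='1ks'
Chunk 2: stream[8..9]='2' size=0x2=2, data at stream[11..13]='7i' -> body[3..5], body so far='1ks7i'
Chunk 3: stream[15..16]='7' size=0x7=7, data at stream[18..25]='i1uaoxd' -> body[5..12], body so far='1ks7ii1uaoxd'
Chunk 4: stream[27..28]='4' size=0x4=4, data at stream[30..34]='i5t8' -> body[12..16], body so far='1ks7ii1uaoxdi5t8'
Chunk 5: stream[36..37]='0' size=0 (terminator). Final body='1ks7ii1uaoxdi5t8' (16 bytes)
Body byte 11 at stream offset 24

Answer: 24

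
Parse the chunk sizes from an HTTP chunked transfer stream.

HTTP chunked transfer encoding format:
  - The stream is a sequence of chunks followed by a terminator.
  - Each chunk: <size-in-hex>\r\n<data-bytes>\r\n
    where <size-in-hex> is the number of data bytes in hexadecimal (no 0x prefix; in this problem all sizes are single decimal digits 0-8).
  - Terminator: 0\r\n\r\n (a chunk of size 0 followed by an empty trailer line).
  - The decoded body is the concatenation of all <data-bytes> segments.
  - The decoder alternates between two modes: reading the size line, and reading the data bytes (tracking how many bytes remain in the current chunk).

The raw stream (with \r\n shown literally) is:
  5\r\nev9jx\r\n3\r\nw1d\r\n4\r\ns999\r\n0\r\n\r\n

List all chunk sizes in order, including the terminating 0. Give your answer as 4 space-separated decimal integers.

Answer: 5 3 4 0

Derivation:
Chunk 1: stream[0..1]='5' size=0x5=5, data at stream[3..8]='ev9jx' -> body[0..5], body so far='ev9jx'
Chunk 2: stream[10..11]='3' size=0x3=3, data at stream[13..16]='w1d' -> body[5..8], body so far='ev9jxw1d'
Chunk 3: stream[18..19]='4' size=0x4=4, data at stream[21..25]='s999' -> body[8..12], body so far='ev9jxw1ds999'
Chunk 4: stream[27..28]='0' size=0 (terminator). Final body='ev9jxw1ds999' (12 bytes)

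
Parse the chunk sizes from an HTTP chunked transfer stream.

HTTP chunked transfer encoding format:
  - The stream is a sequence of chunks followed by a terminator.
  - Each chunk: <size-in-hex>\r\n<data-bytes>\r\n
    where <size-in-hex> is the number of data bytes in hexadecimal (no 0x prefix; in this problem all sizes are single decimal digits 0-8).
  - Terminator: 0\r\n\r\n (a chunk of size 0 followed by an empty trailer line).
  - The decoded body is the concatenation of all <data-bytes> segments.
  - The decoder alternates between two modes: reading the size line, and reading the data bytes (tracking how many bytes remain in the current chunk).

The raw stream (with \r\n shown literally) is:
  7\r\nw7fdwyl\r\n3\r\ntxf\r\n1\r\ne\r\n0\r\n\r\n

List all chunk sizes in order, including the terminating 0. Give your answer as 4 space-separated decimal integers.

Chunk 1: stream[0..1]='7' size=0x7=7, data at stream[3..10]='w7fdwyl' -> body[0..7], body so far='w7fdwyl'
Chunk 2: stream[12..13]='3' size=0x3=3, data at stream[15..18]='txf' -> body[7..10], body so far='w7fdwyltxf'
Chunk 3: stream[20..21]='1' size=0x1=1, data at stream[23..24]='e' -> body[10..11], body so far='w7fdwyltxfe'
Chunk 4: stream[26..27]='0' size=0 (terminator). Final body='w7fdwyltxfe' (11 bytes)

Answer: 7 3 1 0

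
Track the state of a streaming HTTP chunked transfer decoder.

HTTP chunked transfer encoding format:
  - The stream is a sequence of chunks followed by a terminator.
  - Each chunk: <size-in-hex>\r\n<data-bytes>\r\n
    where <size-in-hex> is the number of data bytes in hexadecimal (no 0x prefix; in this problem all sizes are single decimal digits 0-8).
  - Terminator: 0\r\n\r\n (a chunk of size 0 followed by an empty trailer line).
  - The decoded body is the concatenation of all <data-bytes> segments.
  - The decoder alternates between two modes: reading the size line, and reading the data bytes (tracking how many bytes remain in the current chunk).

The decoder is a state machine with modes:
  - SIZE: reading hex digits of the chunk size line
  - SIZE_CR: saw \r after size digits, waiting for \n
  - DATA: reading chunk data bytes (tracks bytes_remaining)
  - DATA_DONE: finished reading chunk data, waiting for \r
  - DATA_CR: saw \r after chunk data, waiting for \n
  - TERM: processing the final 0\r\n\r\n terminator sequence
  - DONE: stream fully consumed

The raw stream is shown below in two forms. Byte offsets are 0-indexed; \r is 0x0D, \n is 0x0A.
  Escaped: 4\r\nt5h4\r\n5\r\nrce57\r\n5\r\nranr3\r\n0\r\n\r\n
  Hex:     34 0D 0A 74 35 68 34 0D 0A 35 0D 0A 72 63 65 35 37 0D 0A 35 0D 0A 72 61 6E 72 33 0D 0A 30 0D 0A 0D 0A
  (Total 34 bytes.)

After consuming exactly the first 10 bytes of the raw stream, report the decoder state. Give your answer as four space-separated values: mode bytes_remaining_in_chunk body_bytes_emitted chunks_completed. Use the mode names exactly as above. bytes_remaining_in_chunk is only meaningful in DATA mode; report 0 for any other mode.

Answer: SIZE 0 4 1

Derivation:
Byte 0 = '4': mode=SIZE remaining=0 emitted=0 chunks_done=0
Byte 1 = 0x0D: mode=SIZE_CR remaining=0 emitted=0 chunks_done=0
Byte 2 = 0x0A: mode=DATA remaining=4 emitted=0 chunks_done=0
Byte 3 = 't': mode=DATA remaining=3 emitted=1 chunks_done=0
Byte 4 = '5': mode=DATA remaining=2 emitted=2 chunks_done=0
Byte 5 = 'h': mode=DATA remaining=1 emitted=3 chunks_done=0
Byte 6 = '4': mode=DATA_DONE remaining=0 emitted=4 chunks_done=0
Byte 7 = 0x0D: mode=DATA_CR remaining=0 emitted=4 chunks_done=0
Byte 8 = 0x0A: mode=SIZE remaining=0 emitted=4 chunks_done=1
Byte 9 = '5': mode=SIZE remaining=0 emitted=4 chunks_done=1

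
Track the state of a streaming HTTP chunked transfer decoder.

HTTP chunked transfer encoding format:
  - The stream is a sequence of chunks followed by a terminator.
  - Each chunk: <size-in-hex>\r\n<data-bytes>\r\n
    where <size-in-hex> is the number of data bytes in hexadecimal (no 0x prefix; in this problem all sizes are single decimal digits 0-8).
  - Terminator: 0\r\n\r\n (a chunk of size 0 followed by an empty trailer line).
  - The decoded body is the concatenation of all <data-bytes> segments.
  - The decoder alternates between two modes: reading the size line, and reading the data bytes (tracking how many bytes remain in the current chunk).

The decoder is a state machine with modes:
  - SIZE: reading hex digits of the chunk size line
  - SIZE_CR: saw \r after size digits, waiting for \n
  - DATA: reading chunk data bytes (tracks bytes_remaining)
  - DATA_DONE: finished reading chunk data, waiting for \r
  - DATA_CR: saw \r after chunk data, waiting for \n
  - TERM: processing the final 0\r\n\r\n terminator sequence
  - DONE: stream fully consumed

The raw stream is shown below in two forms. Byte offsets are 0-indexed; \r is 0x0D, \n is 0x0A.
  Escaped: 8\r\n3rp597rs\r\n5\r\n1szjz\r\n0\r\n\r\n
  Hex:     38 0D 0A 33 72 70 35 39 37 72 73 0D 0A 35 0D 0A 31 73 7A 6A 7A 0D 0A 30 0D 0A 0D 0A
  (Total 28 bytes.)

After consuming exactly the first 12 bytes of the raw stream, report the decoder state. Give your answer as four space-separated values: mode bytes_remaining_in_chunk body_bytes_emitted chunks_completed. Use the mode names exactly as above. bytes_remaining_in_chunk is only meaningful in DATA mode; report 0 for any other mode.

Byte 0 = '8': mode=SIZE remaining=0 emitted=0 chunks_done=0
Byte 1 = 0x0D: mode=SIZE_CR remaining=0 emitted=0 chunks_done=0
Byte 2 = 0x0A: mode=DATA remaining=8 emitted=0 chunks_done=0
Byte 3 = '3': mode=DATA remaining=7 emitted=1 chunks_done=0
Byte 4 = 'r': mode=DATA remaining=6 emitted=2 chunks_done=0
Byte 5 = 'p': mode=DATA remaining=5 emitted=3 chunks_done=0
Byte 6 = '5': mode=DATA remaining=4 emitted=4 chunks_done=0
Byte 7 = '9': mode=DATA remaining=3 emitted=5 chunks_done=0
Byte 8 = '7': mode=DATA remaining=2 emitted=6 chunks_done=0
Byte 9 = 'r': mode=DATA remaining=1 emitted=7 chunks_done=0
Byte 10 = 's': mode=DATA_DONE remaining=0 emitted=8 chunks_done=0
Byte 11 = 0x0D: mode=DATA_CR remaining=0 emitted=8 chunks_done=0

Answer: DATA_CR 0 8 0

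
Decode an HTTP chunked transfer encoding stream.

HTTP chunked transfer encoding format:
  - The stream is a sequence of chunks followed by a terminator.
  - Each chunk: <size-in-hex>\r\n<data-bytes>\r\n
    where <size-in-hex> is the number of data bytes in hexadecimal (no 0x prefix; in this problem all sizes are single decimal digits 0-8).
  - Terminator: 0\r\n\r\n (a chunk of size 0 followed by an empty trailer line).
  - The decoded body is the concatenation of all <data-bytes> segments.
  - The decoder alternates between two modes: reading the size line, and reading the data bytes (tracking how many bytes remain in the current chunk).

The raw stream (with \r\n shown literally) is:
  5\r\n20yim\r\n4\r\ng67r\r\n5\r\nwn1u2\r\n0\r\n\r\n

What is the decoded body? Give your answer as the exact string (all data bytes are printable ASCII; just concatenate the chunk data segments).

Chunk 1: stream[0..1]='5' size=0x5=5, data at stream[3..8]='20yim' -> body[0..5], body so far='20yim'
Chunk 2: stream[10..11]='4' size=0x4=4, data at stream[13..17]='g67r' -> body[5..9], body so far='20yimg67r'
Chunk 3: stream[19..20]='5' size=0x5=5, data at stream[22..27]='wn1u2' -> body[9..14], body so far='20yimg67rwn1u2'
Chunk 4: stream[29..30]='0' size=0 (terminator). Final body='20yimg67rwn1u2' (14 bytes)

Answer: 20yimg67rwn1u2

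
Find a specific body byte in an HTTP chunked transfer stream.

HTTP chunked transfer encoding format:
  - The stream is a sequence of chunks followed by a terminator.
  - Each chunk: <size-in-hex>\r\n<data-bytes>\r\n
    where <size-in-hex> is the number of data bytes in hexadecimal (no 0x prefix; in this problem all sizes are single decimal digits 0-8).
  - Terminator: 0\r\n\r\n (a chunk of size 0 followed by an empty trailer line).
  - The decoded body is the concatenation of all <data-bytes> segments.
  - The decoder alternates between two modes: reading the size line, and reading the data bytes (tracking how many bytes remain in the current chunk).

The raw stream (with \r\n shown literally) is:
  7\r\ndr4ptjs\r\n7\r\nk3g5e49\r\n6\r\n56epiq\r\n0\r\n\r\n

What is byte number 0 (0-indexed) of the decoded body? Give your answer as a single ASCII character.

Answer: d

Derivation:
Chunk 1: stream[0..1]='7' size=0x7=7, data at stream[3..10]='dr4ptjs' -> body[0..7], body so far='dr4ptjs'
Chunk 2: stream[12..13]='7' size=0x7=7, data at stream[15..22]='k3g5e49' -> body[7..14], body so far='dr4ptjsk3g5e49'
Chunk 3: stream[24..25]='6' size=0x6=6, data at stream[27..33]='56epiq' -> body[14..20], body so far='dr4ptjsk3g5e4956epiq'
Chunk 4: stream[35..36]='0' size=0 (terminator). Final body='dr4ptjsk3g5e4956epiq' (20 bytes)
Body byte 0 = 'd'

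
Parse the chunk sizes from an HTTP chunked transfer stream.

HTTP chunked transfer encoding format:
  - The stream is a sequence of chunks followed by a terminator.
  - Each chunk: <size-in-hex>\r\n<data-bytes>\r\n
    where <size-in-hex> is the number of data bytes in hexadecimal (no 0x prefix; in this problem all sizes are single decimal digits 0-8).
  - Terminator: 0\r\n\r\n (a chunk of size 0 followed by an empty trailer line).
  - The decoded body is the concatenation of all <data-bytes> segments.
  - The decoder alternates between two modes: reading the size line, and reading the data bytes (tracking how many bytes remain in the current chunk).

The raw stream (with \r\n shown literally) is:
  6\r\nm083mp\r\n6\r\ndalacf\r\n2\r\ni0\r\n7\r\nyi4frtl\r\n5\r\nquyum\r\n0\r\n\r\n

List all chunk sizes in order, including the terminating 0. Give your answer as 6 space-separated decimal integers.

Chunk 1: stream[0..1]='6' size=0x6=6, data at stream[3..9]='m083mp' -> body[0..6], body so far='m083mp'
Chunk 2: stream[11..12]='6' size=0x6=6, data at stream[14..20]='dalacf' -> body[6..12], body so far='m083mpdalacf'
Chunk 3: stream[22..23]='2' size=0x2=2, data at stream[25..27]='i0' -> body[12..14], body so far='m083mpdalacfi0'
Chunk 4: stream[29..30]='7' size=0x7=7, data at stream[32..39]='yi4frtl' -> body[14..21], body so far='m083mpdalacfi0yi4frtl'
Chunk 5: stream[41..42]='5' size=0x5=5, data at stream[44..49]='quyum' -> body[21..26], body so far='m083mpdalacfi0yi4frtlquyum'
Chunk 6: stream[51..52]='0' size=0 (terminator). Final body='m083mpdalacfi0yi4frtlquyum' (26 bytes)

Answer: 6 6 2 7 5 0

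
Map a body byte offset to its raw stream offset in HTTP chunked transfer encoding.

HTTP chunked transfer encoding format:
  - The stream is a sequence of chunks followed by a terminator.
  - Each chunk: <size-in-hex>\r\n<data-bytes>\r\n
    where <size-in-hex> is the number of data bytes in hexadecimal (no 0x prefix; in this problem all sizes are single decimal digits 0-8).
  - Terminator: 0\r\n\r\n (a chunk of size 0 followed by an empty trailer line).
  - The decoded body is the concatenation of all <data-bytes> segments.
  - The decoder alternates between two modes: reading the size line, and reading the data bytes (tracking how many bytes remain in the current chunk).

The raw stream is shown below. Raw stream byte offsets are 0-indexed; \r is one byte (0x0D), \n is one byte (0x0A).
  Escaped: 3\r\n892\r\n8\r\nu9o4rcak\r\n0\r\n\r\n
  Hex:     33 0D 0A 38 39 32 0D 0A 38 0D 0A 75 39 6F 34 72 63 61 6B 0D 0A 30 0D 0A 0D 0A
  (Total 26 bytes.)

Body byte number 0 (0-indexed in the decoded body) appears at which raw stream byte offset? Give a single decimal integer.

Answer: 3

Derivation:
Chunk 1: stream[0..1]='3' size=0x3=3, data at stream[3..6]='892' -> body[0..3], body so far='892'
Chunk 2: stream[8..9]='8' size=0x8=8, data at stream[11..19]='u9o4rcak' -> body[3..11], body so far='892u9o4rcak'
Chunk 3: stream[21..22]='0' size=0 (terminator). Final body='892u9o4rcak' (11 bytes)
Body byte 0 at stream offset 3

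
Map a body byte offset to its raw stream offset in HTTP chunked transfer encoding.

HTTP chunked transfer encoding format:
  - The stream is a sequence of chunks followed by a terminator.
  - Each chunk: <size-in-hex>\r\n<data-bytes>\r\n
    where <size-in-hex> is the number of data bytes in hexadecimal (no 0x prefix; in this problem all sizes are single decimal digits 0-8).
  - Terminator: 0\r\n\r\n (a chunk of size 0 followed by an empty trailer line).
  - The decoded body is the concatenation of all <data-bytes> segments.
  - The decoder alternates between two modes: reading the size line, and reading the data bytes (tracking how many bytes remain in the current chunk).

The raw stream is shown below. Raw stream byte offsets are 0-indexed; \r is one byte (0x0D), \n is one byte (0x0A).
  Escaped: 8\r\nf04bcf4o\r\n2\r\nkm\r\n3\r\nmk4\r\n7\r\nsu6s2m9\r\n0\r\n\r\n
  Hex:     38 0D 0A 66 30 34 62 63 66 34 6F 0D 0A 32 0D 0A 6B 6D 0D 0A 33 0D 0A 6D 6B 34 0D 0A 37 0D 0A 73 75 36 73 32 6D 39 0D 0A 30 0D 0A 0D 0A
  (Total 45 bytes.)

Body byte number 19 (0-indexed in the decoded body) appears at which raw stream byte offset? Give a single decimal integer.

Chunk 1: stream[0..1]='8' size=0x8=8, data at stream[3..11]='f04bcf4o' -> body[0..8], body so far='f04bcf4o'
Chunk 2: stream[13..14]='2' size=0x2=2, data at stream[16..18]='km' -> body[8..10], body so far='f04bcf4okm'
Chunk 3: stream[20..21]='3' size=0x3=3, data at stream[23..26]='mk4' -> body[10..13], body so far='f04bcf4okmmk4'
Chunk 4: stream[28..29]='7' size=0x7=7, data at stream[31..38]='su6s2m9' -> body[13..20], body so far='f04bcf4okmmk4su6s2m9'
Chunk 5: stream[40..41]='0' size=0 (terminator). Final body='f04bcf4okmmk4su6s2m9' (20 bytes)
Body byte 19 at stream offset 37

Answer: 37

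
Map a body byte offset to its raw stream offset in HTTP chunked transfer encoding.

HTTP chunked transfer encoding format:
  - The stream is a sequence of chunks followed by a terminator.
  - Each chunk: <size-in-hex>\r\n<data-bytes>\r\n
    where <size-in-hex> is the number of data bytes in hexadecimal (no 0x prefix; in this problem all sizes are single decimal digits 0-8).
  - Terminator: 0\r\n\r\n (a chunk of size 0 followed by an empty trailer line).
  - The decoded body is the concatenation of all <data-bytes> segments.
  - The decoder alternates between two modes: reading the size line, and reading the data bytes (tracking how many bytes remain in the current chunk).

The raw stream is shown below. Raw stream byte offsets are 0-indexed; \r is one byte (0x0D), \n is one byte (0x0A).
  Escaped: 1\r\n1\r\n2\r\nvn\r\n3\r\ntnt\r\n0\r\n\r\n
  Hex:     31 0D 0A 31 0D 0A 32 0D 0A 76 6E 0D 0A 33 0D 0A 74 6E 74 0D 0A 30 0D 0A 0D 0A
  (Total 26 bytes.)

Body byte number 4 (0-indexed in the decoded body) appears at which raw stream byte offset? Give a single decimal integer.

Answer: 17

Derivation:
Chunk 1: stream[0..1]='1' size=0x1=1, data at stream[3..4]='1' -> body[0..1], body so far='1'
Chunk 2: stream[6..7]='2' size=0x2=2, data at stream[9..11]='vn' -> body[1..3], body so far='1vn'
Chunk 3: stream[13..14]='3' size=0x3=3, data at stream[16..19]='tnt' -> body[3..6], body so far='1vntnt'
Chunk 4: stream[21..22]='0' size=0 (terminator). Final body='1vntnt' (6 bytes)
Body byte 4 at stream offset 17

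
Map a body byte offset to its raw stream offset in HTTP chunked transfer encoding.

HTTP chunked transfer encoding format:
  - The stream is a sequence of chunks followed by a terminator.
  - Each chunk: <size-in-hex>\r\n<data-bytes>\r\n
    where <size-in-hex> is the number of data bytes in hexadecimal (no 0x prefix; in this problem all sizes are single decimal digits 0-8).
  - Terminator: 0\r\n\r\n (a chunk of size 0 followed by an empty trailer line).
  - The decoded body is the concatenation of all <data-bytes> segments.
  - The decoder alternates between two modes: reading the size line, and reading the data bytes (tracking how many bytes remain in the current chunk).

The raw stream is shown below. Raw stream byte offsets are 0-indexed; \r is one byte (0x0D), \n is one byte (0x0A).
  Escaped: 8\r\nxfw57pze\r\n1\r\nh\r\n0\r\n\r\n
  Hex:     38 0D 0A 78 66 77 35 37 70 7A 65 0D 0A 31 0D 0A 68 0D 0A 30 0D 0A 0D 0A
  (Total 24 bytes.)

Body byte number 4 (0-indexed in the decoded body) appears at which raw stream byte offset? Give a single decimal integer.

Answer: 7

Derivation:
Chunk 1: stream[0..1]='8' size=0x8=8, data at stream[3..11]='xfw57pze' -> body[0..8], body so far='xfw57pze'
Chunk 2: stream[13..14]='1' size=0x1=1, data at stream[16..17]='h' -> body[8..9], body so far='xfw57pzeh'
Chunk 3: stream[19..20]='0' size=0 (terminator). Final body='xfw57pzeh' (9 bytes)
Body byte 4 at stream offset 7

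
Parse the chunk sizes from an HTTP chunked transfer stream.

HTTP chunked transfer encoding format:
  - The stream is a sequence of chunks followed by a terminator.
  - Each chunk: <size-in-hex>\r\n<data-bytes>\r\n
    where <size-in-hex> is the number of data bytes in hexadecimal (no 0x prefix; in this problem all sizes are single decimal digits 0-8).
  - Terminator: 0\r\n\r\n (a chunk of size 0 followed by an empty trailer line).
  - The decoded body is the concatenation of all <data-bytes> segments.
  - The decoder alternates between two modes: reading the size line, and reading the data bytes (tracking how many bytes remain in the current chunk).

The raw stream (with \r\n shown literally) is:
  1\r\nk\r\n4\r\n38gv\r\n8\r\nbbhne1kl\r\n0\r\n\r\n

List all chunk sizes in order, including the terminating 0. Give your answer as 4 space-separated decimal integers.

Answer: 1 4 8 0

Derivation:
Chunk 1: stream[0..1]='1' size=0x1=1, data at stream[3..4]='k' -> body[0..1], body so far='k'
Chunk 2: stream[6..7]='4' size=0x4=4, data at stream[9..13]='38gv' -> body[1..5], body so far='k38gv'
Chunk 3: stream[15..16]='8' size=0x8=8, data at stream[18..26]='bbhne1kl' -> body[5..13], body so far='k38gvbbhne1kl'
Chunk 4: stream[28..29]='0' size=0 (terminator). Final body='k38gvbbhne1kl' (13 bytes)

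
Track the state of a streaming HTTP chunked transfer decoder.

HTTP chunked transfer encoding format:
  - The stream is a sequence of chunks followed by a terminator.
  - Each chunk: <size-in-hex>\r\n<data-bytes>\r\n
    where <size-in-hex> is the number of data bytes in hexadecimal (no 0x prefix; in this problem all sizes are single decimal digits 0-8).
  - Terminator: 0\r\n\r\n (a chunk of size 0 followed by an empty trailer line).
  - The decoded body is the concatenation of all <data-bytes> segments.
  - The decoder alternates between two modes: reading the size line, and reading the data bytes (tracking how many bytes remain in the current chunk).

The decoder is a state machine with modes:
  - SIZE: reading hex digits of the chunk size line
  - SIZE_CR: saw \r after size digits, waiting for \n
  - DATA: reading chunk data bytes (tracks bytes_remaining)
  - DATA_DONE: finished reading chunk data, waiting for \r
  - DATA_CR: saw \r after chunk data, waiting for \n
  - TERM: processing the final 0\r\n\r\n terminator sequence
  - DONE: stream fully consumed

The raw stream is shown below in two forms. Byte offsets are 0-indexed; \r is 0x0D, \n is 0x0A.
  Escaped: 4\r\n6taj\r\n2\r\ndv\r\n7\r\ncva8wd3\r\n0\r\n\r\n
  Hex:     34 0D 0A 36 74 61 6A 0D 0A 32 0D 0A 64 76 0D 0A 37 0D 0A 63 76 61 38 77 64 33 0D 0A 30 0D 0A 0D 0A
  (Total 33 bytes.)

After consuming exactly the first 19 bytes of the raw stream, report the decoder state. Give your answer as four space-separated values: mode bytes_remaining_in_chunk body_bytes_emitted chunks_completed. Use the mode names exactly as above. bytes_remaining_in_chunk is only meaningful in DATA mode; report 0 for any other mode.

Byte 0 = '4': mode=SIZE remaining=0 emitted=0 chunks_done=0
Byte 1 = 0x0D: mode=SIZE_CR remaining=0 emitted=0 chunks_done=0
Byte 2 = 0x0A: mode=DATA remaining=4 emitted=0 chunks_done=0
Byte 3 = '6': mode=DATA remaining=3 emitted=1 chunks_done=0
Byte 4 = 't': mode=DATA remaining=2 emitted=2 chunks_done=0
Byte 5 = 'a': mode=DATA remaining=1 emitted=3 chunks_done=0
Byte 6 = 'j': mode=DATA_DONE remaining=0 emitted=4 chunks_done=0
Byte 7 = 0x0D: mode=DATA_CR remaining=0 emitted=4 chunks_done=0
Byte 8 = 0x0A: mode=SIZE remaining=0 emitted=4 chunks_done=1
Byte 9 = '2': mode=SIZE remaining=0 emitted=4 chunks_done=1
Byte 10 = 0x0D: mode=SIZE_CR remaining=0 emitted=4 chunks_done=1
Byte 11 = 0x0A: mode=DATA remaining=2 emitted=4 chunks_done=1
Byte 12 = 'd': mode=DATA remaining=1 emitted=5 chunks_done=1
Byte 13 = 'v': mode=DATA_DONE remaining=0 emitted=6 chunks_done=1
Byte 14 = 0x0D: mode=DATA_CR remaining=0 emitted=6 chunks_done=1
Byte 15 = 0x0A: mode=SIZE remaining=0 emitted=6 chunks_done=2
Byte 16 = '7': mode=SIZE remaining=0 emitted=6 chunks_done=2
Byte 17 = 0x0D: mode=SIZE_CR remaining=0 emitted=6 chunks_done=2
Byte 18 = 0x0A: mode=DATA remaining=7 emitted=6 chunks_done=2

Answer: DATA 7 6 2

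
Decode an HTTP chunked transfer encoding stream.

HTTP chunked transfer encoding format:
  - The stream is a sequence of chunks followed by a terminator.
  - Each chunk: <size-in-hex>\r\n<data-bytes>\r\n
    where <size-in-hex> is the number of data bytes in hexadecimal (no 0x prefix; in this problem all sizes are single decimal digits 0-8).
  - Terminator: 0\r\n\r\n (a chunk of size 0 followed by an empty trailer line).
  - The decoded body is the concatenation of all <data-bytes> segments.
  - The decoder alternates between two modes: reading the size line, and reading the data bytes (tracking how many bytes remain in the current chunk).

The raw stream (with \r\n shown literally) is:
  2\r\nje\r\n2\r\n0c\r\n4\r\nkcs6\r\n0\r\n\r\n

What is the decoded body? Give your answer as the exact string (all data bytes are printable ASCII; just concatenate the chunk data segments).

Chunk 1: stream[0..1]='2' size=0x2=2, data at stream[3..5]='je' -> body[0..2], body so far='je'
Chunk 2: stream[7..8]='2' size=0x2=2, data at stream[10..12]='0c' -> body[2..4], body so far='je0c'
Chunk 3: stream[14..15]='4' size=0x4=4, data at stream[17..21]='kcs6' -> body[4..8], body so far='je0ckcs6'
Chunk 4: stream[23..24]='0' size=0 (terminator). Final body='je0ckcs6' (8 bytes)

Answer: je0ckcs6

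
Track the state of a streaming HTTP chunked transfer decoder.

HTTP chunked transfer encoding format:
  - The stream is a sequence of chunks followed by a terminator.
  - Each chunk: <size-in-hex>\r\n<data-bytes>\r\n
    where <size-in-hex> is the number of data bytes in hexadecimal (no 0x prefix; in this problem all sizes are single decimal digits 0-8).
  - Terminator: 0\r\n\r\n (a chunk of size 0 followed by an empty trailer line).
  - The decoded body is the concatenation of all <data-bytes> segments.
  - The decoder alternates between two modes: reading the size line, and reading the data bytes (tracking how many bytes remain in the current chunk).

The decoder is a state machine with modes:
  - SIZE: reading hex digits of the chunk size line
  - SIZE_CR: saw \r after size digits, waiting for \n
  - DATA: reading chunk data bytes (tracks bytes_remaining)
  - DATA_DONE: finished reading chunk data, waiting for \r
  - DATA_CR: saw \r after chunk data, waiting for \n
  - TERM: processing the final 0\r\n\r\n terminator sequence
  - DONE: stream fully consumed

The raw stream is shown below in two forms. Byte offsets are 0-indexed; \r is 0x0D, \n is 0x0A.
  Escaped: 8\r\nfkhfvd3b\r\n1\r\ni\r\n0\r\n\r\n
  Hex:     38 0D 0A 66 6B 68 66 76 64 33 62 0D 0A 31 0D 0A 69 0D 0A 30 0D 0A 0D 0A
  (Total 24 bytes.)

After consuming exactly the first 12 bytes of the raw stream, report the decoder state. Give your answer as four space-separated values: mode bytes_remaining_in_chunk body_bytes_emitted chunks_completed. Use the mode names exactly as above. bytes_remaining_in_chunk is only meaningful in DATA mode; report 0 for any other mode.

Answer: DATA_CR 0 8 0

Derivation:
Byte 0 = '8': mode=SIZE remaining=0 emitted=0 chunks_done=0
Byte 1 = 0x0D: mode=SIZE_CR remaining=0 emitted=0 chunks_done=0
Byte 2 = 0x0A: mode=DATA remaining=8 emitted=0 chunks_done=0
Byte 3 = 'f': mode=DATA remaining=7 emitted=1 chunks_done=0
Byte 4 = 'k': mode=DATA remaining=6 emitted=2 chunks_done=0
Byte 5 = 'h': mode=DATA remaining=5 emitted=3 chunks_done=0
Byte 6 = 'f': mode=DATA remaining=4 emitted=4 chunks_done=0
Byte 7 = 'v': mode=DATA remaining=3 emitted=5 chunks_done=0
Byte 8 = 'd': mode=DATA remaining=2 emitted=6 chunks_done=0
Byte 9 = '3': mode=DATA remaining=1 emitted=7 chunks_done=0
Byte 10 = 'b': mode=DATA_DONE remaining=0 emitted=8 chunks_done=0
Byte 11 = 0x0D: mode=DATA_CR remaining=0 emitted=8 chunks_done=0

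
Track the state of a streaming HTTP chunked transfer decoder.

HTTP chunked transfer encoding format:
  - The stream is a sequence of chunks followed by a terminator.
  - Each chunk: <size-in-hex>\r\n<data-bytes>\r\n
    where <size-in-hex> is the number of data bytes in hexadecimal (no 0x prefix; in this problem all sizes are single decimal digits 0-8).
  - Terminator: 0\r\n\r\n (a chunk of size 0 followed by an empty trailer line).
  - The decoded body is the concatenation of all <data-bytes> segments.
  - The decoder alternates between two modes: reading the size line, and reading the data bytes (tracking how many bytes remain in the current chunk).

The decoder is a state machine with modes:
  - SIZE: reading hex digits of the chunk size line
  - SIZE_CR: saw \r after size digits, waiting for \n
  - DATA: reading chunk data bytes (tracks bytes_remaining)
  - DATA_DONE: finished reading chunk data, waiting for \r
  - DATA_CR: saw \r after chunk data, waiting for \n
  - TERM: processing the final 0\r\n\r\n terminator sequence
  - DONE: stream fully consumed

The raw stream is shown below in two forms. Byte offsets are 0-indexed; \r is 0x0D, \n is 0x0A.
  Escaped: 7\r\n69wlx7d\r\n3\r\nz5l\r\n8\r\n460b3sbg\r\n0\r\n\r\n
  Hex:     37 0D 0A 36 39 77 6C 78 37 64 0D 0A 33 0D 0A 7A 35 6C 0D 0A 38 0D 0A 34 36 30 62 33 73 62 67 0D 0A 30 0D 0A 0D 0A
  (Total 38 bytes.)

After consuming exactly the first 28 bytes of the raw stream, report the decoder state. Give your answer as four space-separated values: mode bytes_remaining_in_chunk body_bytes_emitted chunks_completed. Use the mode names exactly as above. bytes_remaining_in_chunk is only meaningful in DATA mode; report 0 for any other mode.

Byte 0 = '7': mode=SIZE remaining=0 emitted=0 chunks_done=0
Byte 1 = 0x0D: mode=SIZE_CR remaining=0 emitted=0 chunks_done=0
Byte 2 = 0x0A: mode=DATA remaining=7 emitted=0 chunks_done=0
Byte 3 = '6': mode=DATA remaining=6 emitted=1 chunks_done=0
Byte 4 = '9': mode=DATA remaining=5 emitted=2 chunks_done=0
Byte 5 = 'w': mode=DATA remaining=4 emitted=3 chunks_done=0
Byte 6 = 'l': mode=DATA remaining=3 emitted=4 chunks_done=0
Byte 7 = 'x': mode=DATA remaining=2 emitted=5 chunks_done=0
Byte 8 = '7': mode=DATA remaining=1 emitted=6 chunks_done=0
Byte 9 = 'd': mode=DATA_DONE remaining=0 emitted=7 chunks_done=0
Byte 10 = 0x0D: mode=DATA_CR remaining=0 emitted=7 chunks_done=0
Byte 11 = 0x0A: mode=SIZE remaining=0 emitted=7 chunks_done=1
Byte 12 = '3': mode=SIZE remaining=0 emitted=7 chunks_done=1
Byte 13 = 0x0D: mode=SIZE_CR remaining=0 emitted=7 chunks_done=1
Byte 14 = 0x0A: mode=DATA remaining=3 emitted=7 chunks_done=1
Byte 15 = 'z': mode=DATA remaining=2 emitted=8 chunks_done=1
Byte 16 = '5': mode=DATA remaining=1 emitted=9 chunks_done=1
Byte 17 = 'l': mode=DATA_DONE remaining=0 emitted=10 chunks_done=1
Byte 18 = 0x0D: mode=DATA_CR remaining=0 emitted=10 chunks_done=1
Byte 19 = 0x0A: mode=SIZE remaining=0 emitted=10 chunks_done=2
Byte 20 = '8': mode=SIZE remaining=0 emitted=10 chunks_done=2
Byte 21 = 0x0D: mode=SIZE_CR remaining=0 emitted=10 chunks_done=2
Byte 22 = 0x0A: mode=DATA remaining=8 emitted=10 chunks_done=2
Byte 23 = '4': mode=DATA remaining=7 emitted=11 chunks_done=2
Byte 24 = '6': mode=DATA remaining=6 emitted=12 chunks_done=2
Byte 25 = '0': mode=DATA remaining=5 emitted=13 chunks_done=2
Byte 26 = 'b': mode=DATA remaining=4 emitted=14 chunks_done=2
Byte 27 = '3': mode=DATA remaining=3 emitted=15 chunks_done=2

Answer: DATA 3 15 2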